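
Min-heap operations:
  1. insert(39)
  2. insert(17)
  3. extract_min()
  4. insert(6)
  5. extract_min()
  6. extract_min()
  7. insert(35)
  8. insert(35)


insert(39) -> [39]
insert(17) -> [17, 39]
extract_min()->17, [39]
insert(6) -> [6, 39]
extract_min()->6, [39]
extract_min()->39, []
insert(35) -> [35]
insert(35) -> [35, 35]

Final heap: [35, 35]


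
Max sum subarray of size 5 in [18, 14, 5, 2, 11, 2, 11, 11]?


[0:5]: 50
[1:6]: 34
[2:7]: 31
[3:8]: 37

Max: 50 at [0:5]


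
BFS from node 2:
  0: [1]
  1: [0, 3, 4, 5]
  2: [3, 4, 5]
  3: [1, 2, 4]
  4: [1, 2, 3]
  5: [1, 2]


Visit 2, enqueue [3, 4, 5]
Visit 3, enqueue [1]
Visit 4, enqueue []
Visit 5, enqueue []
Visit 1, enqueue [0]
Visit 0, enqueue []

BFS order: [2, 3, 4, 5, 1, 0]


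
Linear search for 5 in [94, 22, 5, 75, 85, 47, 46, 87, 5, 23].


i=0: 94!=5
i=1: 22!=5
i=2: 5==5 found!

Found at 2, 3 comps


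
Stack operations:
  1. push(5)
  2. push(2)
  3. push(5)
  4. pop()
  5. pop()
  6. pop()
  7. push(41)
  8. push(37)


push(5) -> [5]
push(2) -> [5, 2]
push(5) -> [5, 2, 5]
pop()->5, [5, 2]
pop()->2, [5]
pop()->5, []
push(41) -> [41]
push(37) -> [41, 37]

Final stack: [41, 37]


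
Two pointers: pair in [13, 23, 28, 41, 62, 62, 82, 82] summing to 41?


lo=0(13)+hi=7(82)=95
lo=0(13)+hi=6(82)=95
lo=0(13)+hi=5(62)=75
lo=0(13)+hi=4(62)=75
lo=0(13)+hi=3(41)=54
lo=0(13)+hi=2(28)=41

Yes: 13+28=41


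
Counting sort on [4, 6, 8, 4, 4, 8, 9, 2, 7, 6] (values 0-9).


Input: [4, 6, 8, 4, 4, 8, 9, 2, 7, 6]
Counts: [0, 0, 1, 0, 3, 0, 2, 1, 2, 1]

Sorted: [2, 4, 4, 4, 6, 6, 7, 8, 8, 9]


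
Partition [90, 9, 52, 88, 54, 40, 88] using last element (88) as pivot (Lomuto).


Pivot: 88
  9 <= 88: swap -> [9, 90, 52, 88, 54, 40, 88]
  52 <= 88: swap -> [9, 52, 90, 88, 54, 40, 88]
  88 <= 88: swap -> [9, 52, 88, 90, 54, 40, 88]
  54 <= 88: swap -> [9, 52, 88, 54, 90, 40, 88]
  40 <= 88: swap -> [9, 52, 88, 54, 40, 90, 88]
Place pivot at 5: [9, 52, 88, 54, 40, 88, 90]

Partitioned: [9, 52, 88, 54, 40, 88, 90]


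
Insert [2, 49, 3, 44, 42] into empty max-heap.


Insert 2: [2]
Insert 49: [49, 2]
Insert 3: [49, 2, 3]
Insert 44: [49, 44, 3, 2]
Insert 42: [49, 44, 3, 2, 42]

Final heap: [49, 44, 3, 2, 42]


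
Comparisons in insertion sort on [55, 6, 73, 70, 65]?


Algorithm: insertion sort
Input: [55, 6, 73, 70, 65]
Sorted: [6, 55, 65, 70, 73]

7


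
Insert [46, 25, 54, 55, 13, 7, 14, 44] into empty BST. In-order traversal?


Insert 46: root
Insert 25: L from 46
Insert 54: R from 46
Insert 55: R from 46 -> R from 54
Insert 13: L from 46 -> L from 25
Insert 7: L from 46 -> L from 25 -> L from 13
Insert 14: L from 46 -> L from 25 -> R from 13
Insert 44: L from 46 -> R from 25

In-order: [7, 13, 14, 25, 44, 46, 54, 55]


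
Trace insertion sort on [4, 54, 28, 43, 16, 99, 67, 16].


Initial: [4, 54, 28, 43, 16, 99, 67, 16]
Insert 54: [4, 54, 28, 43, 16, 99, 67, 16]
Insert 28: [4, 28, 54, 43, 16, 99, 67, 16]
Insert 43: [4, 28, 43, 54, 16, 99, 67, 16]
Insert 16: [4, 16, 28, 43, 54, 99, 67, 16]
Insert 99: [4, 16, 28, 43, 54, 99, 67, 16]
Insert 67: [4, 16, 28, 43, 54, 67, 99, 16]
Insert 16: [4, 16, 16, 28, 43, 54, 67, 99]

Sorted: [4, 16, 16, 28, 43, 54, 67, 99]


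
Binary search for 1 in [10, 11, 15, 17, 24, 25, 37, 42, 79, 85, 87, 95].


Step 1: lo=0, hi=11, mid=5, val=25
Step 2: lo=0, hi=4, mid=2, val=15
Step 3: lo=0, hi=1, mid=0, val=10

Not found


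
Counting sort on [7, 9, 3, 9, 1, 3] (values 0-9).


Input: [7, 9, 3, 9, 1, 3]
Counts: [0, 1, 0, 2, 0, 0, 0, 1, 0, 2]

Sorted: [1, 3, 3, 7, 9, 9]


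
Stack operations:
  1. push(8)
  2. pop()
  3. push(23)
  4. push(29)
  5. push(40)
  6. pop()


push(8) -> [8]
pop()->8, []
push(23) -> [23]
push(29) -> [23, 29]
push(40) -> [23, 29, 40]
pop()->40, [23, 29]

Final stack: [23, 29]


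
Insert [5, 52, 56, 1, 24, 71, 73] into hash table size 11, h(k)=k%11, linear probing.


Insert 5: h=5 -> slot 5
Insert 52: h=8 -> slot 8
Insert 56: h=1 -> slot 1
Insert 1: h=1, 1 probes -> slot 2
Insert 24: h=2, 1 probes -> slot 3
Insert 71: h=5, 1 probes -> slot 6
Insert 73: h=7 -> slot 7

Table: [None, 56, 1, 24, None, 5, 71, 73, 52, None, None]


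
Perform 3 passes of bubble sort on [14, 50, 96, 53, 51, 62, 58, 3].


Initial: [14, 50, 96, 53, 51, 62, 58, 3]
Pass 1: [14, 50, 53, 51, 62, 58, 3, 96] (5 swaps)
Pass 2: [14, 50, 51, 53, 58, 3, 62, 96] (3 swaps)
Pass 3: [14, 50, 51, 53, 3, 58, 62, 96] (1 swaps)

After 3 passes: [14, 50, 51, 53, 3, 58, 62, 96]


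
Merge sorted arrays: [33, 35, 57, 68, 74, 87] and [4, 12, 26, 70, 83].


Take 4 from B
Take 12 from B
Take 26 from B
Take 33 from A
Take 35 from A
Take 57 from A
Take 68 from A
Take 70 from B
Take 74 from A
Take 83 from B

Merged: [4, 12, 26, 33, 35, 57, 68, 70, 74, 83, 87]


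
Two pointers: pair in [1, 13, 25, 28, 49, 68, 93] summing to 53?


lo=0(1)+hi=6(93)=94
lo=0(1)+hi=5(68)=69
lo=0(1)+hi=4(49)=50
lo=1(13)+hi=4(49)=62
lo=1(13)+hi=3(28)=41
lo=2(25)+hi=3(28)=53

Yes: 25+28=53


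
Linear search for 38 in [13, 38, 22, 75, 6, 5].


i=0: 13!=38
i=1: 38==38 found!

Found at 1, 2 comps


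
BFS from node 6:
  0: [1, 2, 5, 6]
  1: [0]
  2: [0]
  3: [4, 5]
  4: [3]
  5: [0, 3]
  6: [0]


Visit 6, enqueue [0]
Visit 0, enqueue [1, 2, 5]
Visit 1, enqueue []
Visit 2, enqueue []
Visit 5, enqueue [3]
Visit 3, enqueue [4]
Visit 4, enqueue []

BFS order: [6, 0, 1, 2, 5, 3, 4]


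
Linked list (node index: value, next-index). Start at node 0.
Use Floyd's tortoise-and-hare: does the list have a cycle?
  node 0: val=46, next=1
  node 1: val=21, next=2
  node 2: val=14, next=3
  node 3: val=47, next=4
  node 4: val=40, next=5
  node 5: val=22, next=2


Floyd's tortoise (slow, +1) and hare (fast, +2):
  init: slow=0, fast=0
  step 1: slow=1, fast=2
  step 2: slow=2, fast=4
  step 3: slow=3, fast=2
  step 4: slow=4, fast=4
  slow == fast at node 4: cycle detected

Cycle: yes


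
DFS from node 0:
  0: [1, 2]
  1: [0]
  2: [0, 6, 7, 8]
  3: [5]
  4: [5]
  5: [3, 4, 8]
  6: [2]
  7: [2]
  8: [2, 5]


Visit 0, push [2, 1]
Visit 1, push []
Visit 2, push [8, 7, 6]
Visit 6, push []
Visit 7, push []
Visit 8, push [5]
Visit 5, push [4, 3]
Visit 3, push []
Visit 4, push []

DFS order: [0, 1, 2, 6, 7, 8, 5, 3, 4]


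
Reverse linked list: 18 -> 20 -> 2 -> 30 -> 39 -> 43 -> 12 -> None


Step 1: curr=18, set curr.next=prev(None) | reversed so far: 18
Step 2: curr=20, set curr.next=prev(18) | reversed so far: 20 -> 18
Step 3: curr=2, set curr.next=prev(20) | reversed so far: 2 -> 20 -> 18
Step 4: curr=30, set curr.next=prev(2) | reversed so far: 30 -> 2 -> 20 -> 18
Step 5: curr=39, set curr.next=prev(30) | reversed so far: 39 -> 30 -> 2 -> 20 -> 18
Step 6: curr=43, set curr.next=prev(39) | reversed so far: 43 -> 39 -> 30 -> 2 -> 20 -> 18
Step 7: curr=12, set curr.next=prev(43) | reversed so far: 12 -> 43 -> 39 -> 30 -> 2 -> 20 -> 18

12 -> 43 -> 39 -> 30 -> 2 -> 20 -> 18 -> None


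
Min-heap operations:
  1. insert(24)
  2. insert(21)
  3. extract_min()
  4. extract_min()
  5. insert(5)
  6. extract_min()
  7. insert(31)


insert(24) -> [24]
insert(21) -> [21, 24]
extract_min()->21, [24]
extract_min()->24, []
insert(5) -> [5]
extract_min()->5, []
insert(31) -> [31]

Final heap: [31]


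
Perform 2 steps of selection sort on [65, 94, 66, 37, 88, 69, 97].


Initial: [65, 94, 66, 37, 88, 69, 97]
Step 1: min=37 at 3
  Swap: [37, 94, 66, 65, 88, 69, 97]
Step 2: min=65 at 3
  Swap: [37, 65, 66, 94, 88, 69, 97]

After 2 steps: [37, 65, 66, 94, 88, 69, 97]


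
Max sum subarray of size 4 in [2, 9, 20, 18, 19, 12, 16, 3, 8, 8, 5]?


[0:4]: 49
[1:5]: 66
[2:6]: 69
[3:7]: 65
[4:8]: 50
[5:9]: 39
[6:10]: 35
[7:11]: 24

Max: 69 at [2:6]


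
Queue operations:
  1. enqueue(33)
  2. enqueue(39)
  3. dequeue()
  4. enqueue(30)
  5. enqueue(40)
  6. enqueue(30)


enqueue(33) -> [33]
enqueue(39) -> [33, 39]
dequeue()->33, [39]
enqueue(30) -> [39, 30]
enqueue(40) -> [39, 30, 40]
enqueue(30) -> [39, 30, 40, 30]

Final queue: [39, 30, 40, 30]


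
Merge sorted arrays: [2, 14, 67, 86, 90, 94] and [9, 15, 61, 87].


Take 2 from A
Take 9 from B
Take 14 from A
Take 15 from B
Take 61 from B
Take 67 from A
Take 86 from A
Take 87 from B

Merged: [2, 9, 14, 15, 61, 67, 86, 87, 90, 94]


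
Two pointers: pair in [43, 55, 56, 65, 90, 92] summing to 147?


lo=0(43)+hi=5(92)=135
lo=1(55)+hi=5(92)=147

Yes: 55+92=147


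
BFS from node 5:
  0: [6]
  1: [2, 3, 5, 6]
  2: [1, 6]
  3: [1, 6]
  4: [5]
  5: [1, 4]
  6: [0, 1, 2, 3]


Visit 5, enqueue [1, 4]
Visit 1, enqueue [2, 3, 6]
Visit 4, enqueue []
Visit 2, enqueue []
Visit 3, enqueue []
Visit 6, enqueue [0]
Visit 0, enqueue []

BFS order: [5, 1, 4, 2, 3, 6, 0]


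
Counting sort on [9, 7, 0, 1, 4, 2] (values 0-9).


Input: [9, 7, 0, 1, 4, 2]
Counts: [1, 1, 1, 0, 1, 0, 0, 1, 0, 1]

Sorted: [0, 1, 2, 4, 7, 9]


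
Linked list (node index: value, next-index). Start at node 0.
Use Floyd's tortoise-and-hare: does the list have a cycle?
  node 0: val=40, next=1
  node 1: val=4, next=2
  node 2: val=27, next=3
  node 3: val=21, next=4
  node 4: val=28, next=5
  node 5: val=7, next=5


Floyd's tortoise (slow, +1) and hare (fast, +2):
  init: slow=0, fast=0
  step 1: slow=1, fast=2
  step 2: slow=2, fast=4
  step 3: slow=3, fast=5
  step 4: slow=4, fast=5
  step 5: slow=5, fast=5
  slow == fast at node 5: cycle detected

Cycle: yes


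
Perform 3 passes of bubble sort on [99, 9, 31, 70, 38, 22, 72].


Initial: [99, 9, 31, 70, 38, 22, 72]
Pass 1: [9, 31, 70, 38, 22, 72, 99] (6 swaps)
Pass 2: [9, 31, 38, 22, 70, 72, 99] (2 swaps)
Pass 3: [9, 31, 22, 38, 70, 72, 99] (1 swaps)

After 3 passes: [9, 31, 22, 38, 70, 72, 99]


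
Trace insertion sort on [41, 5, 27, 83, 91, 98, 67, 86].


Initial: [41, 5, 27, 83, 91, 98, 67, 86]
Insert 5: [5, 41, 27, 83, 91, 98, 67, 86]
Insert 27: [5, 27, 41, 83, 91, 98, 67, 86]
Insert 83: [5, 27, 41, 83, 91, 98, 67, 86]
Insert 91: [5, 27, 41, 83, 91, 98, 67, 86]
Insert 98: [5, 27, 41, 83, 91, 98, 67, 86]
Insert 67: [5, 27, 41, 67, 83, 91, 98, 86]
Insert 86: [5, 27, 41, 67, 83, 86, 91, 98]

Sorted: [5, 27, 41, 67, 83, 86, 91, 98]


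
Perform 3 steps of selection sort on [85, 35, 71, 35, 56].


Initial: [85, 35, 71, 35, 56]
Step 1: min=35 at 1
  Swap: [35, 85, 71, 35, 56]
Step 2: min=35 at 3
  Swap: [35, 35, 71, 85, 56]
Step 3: min=56 at 4
  Swap: [35, 35, 56, 85, 71]

After 3 steps: [35, 35, 56, 85, 71]


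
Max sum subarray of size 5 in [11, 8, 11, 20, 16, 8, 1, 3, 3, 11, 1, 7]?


[0:5]: 66
[1:6]: 63
[2:7]: 56
[3:8]: 48
[4:9]: 31
[5:10]: 26
[6:11]: 19
[7:12]: 25

Max: 66 at [0:5]


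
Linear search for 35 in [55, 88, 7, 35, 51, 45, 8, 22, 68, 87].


i=0: 55!=35
i=1: 88!=35
i=2: 7!=35
i=3: 35==35 found!

Found at 3, 4 comps


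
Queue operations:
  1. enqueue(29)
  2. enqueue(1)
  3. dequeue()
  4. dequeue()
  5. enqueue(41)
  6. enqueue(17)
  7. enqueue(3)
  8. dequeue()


enqueue(29) -> [29]
enqueue(1) -> [29, 1]
dequeue()->29, [1]
dequeue()->1, []
enqueue(41) -> [41]
enqueue(17) -> [41, 17]
enqueue(3) -> [41, 17, 3]
dequeue()->41, [17, 3]

Final queue: [17, 3]


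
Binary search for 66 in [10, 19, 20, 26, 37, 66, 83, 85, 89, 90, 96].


Step 1: lo=0, hi=10, mid=5, val=66

Found at index 5


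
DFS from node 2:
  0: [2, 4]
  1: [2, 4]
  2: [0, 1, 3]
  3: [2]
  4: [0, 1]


Visit 2, push [3, 1, 0]
Visit 0, push [4]
Visit 4, push [1]
Visit 1, push []
Visit 3, push []

DFS order: [2, 0, 4, 1, 3]


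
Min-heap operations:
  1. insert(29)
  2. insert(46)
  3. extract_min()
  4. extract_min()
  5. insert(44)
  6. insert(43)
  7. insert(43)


insert(29) -> [29]
insert(46) -> [29, 46]
extract_min()->29, [46]
extract_min()->46, []
insert(44) -> [44]
insert(43) -> [43, 44]
insert(43) -> [43, 44, 43]

Final heap: [43, 44, 43]


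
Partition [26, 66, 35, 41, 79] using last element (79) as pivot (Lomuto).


Pivot: 79
  26 <= 79: advance i (no swap)
  66 <= 79: advance i (no swap)
  35 <= 79: advance i (no swap)
  41 <= 79: advance i (no swap)
Place pivot at 4: [26, 66, 35, 41, 79]

Partitioned: [26, 66, 35, 41, 79]


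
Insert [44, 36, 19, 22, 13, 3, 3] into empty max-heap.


Insert 44: [44]
Insert 36: [44, 36]
Insert 19: [44, 36, 19]
Insert 22: [44, 36, 19, 22]
Insert 13: [44, 36, 19, 22, 13]
Insert 3: [44, 36, 19, 22, 13, 3]
Insert 3: [44, 36, 19, 22, 13, 3, 3]

Final heap: [44, 36, 19, 22, 13, 3, 3]


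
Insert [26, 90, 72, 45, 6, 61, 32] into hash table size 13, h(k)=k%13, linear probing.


Insert 26: h=0 -> slot 0
Insert 90: h=12 -> slot 12
Insert 72: h=7 -> slot 7
Insert 45: h=6 -> slot 6
Insert 6: h=6, 2 probes -> slot 8
Insert 61: h=9 -> slot 9
Insert 32: h=6, 4 probes -> slot 10

Table: [26, None, None, None, None, None, 45, 72, 6, 61, 32, None, 90]


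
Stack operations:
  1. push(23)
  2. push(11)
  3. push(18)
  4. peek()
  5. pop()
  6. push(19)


push(23) -> [23]
push(11) -> [23, 11]
push(18) -> [23, 11, 18]
peek()->18
pop()->18, [23, 11]
push(19) -> [23, 11, 19]

Final stack: [23, 11, 19]


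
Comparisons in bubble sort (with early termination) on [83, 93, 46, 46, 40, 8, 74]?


Algorithm: bubble sort (with early termination)
Input: [83, 93, 46, 46, 40, 8, 74]
Sorted: [8, 40, 46, 46, 74, 83, 93]

21


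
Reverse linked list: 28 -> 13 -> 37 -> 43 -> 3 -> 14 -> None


Step 1: curr=28, set curr.next=prev(None) | reversed so far: 28
Step 2: curr=13, set curr.next=prev(28) | reversed so far: 13 -> 28
Step 3: curr=37, set curr.next=prev(13) | reversed so far: 37 -> 13 -> 28
Step 4: curr=43, set curr.next=prev(37) | reversed so far: 43 -> 37 -> 13 -> 28
Step 5: curr=3, set curr.next=prev(43) | reversed so far: 3 -> 43 -> 37 -> 13 -> 28
Step 6: curr=14, set curr.next=prev(3) | reversed so far: 14 -> 3 -> 43 -> 37 -> 13 -> 28

14 -> 3 -> 43 -> 37 -> 13 -> 28 -> None


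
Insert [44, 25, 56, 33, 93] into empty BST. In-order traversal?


Insert 44: root
Insert 25: L from 44
Insert 56: R from 44
Insert 33: L from 44 -> R from 25
Insert 93: R from 44 -> R from 56

In-order: [25, 33, 44, 56, 93]


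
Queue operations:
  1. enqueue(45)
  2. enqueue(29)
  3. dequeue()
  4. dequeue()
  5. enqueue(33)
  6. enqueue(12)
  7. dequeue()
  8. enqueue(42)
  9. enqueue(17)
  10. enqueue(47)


enqueue(45) -> [45]
enqueue(29) -> [45, 29]
dequeue()->45, [29]
dequeue()->29, []
enqueue(33) -> [33]
enqueue(12) -> [33, 12]
dequeue()->33, [12]
enqueue(42) -> [12, 42]
enqueue(17) -> [12, 42, 17]
enqueue(47) -> [12, 42, 17, 47]

Final queue: [12, 42, 17, 47]


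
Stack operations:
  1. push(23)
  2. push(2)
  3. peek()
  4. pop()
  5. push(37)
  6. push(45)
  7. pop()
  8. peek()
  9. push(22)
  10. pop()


push(23) -> [23]
push(2) -> [23, 2]
peek()->2
pop()->2, [23]
push(37) -> [23, 37]
push(45) -> [23, 37, 45]
pop()->45, [23, 37]
peek()->37
push(22) -> [23, 37, 22]
pop()->22, [23, 37]

Final stack: [23, 37]


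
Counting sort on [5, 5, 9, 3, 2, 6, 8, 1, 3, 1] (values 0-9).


Input: [5, 5, 9, 3, 2, 6, 8, 1, 3, 1]
Counts: [0, 2, 1, 2, 0, 2, 1, 0, 1, 1]

Sorted: [1, 1, 2, 3, 3, 5, 5, 6, 8, 9]


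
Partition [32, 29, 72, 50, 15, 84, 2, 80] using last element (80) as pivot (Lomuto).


Pivot: 80
  32 <= 80: advance i (no swap)
  29 <= 80: advance i (no swap)
  72 <= 80: advance i (no swap)
  50 <= 80: advance i (no swap)
  15 <= 80: advance i (no swap)
  2 <= 80: swap -> [32, 29, 72, 50, 15, 2, 84, 80]
Place pivot at 6: [32, 29, 72, 50, 15, 2, 80, 84]

Partitioned: [32, 29, 72, 50, 15, 2, 80, 84]


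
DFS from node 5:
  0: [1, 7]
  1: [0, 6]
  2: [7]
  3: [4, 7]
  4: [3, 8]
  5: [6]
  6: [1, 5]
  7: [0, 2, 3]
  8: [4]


Visit 5, push [6]
Visit 6, push [1]
Visit 1, push [0]
Visit 0, push [7]
Visit 7, push [3, 2]
Visit 2, push []
Visit 3, push [4]
Visit 4, push [8]
Visit 8, push []

DFS order: [5, 6, 1, 0, 7, 2, 3, 4, 8]


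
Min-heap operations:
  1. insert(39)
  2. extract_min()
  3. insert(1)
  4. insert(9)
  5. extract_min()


insert(39) -> [39]
extract_min()->39, []
insert(1) -> [1]
insert(9) -> [1, 9]
extract_min()->1, [9]

Final heap: [9]


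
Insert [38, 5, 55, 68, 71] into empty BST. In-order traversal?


Insert 38: root
Insert 5: L from 38
Insert 55: R from 38
Insert 68: R from 38 -> R from 55
Insert 71: R from 38 -> R from 55 -> R from 68

In-order: [5, 38, 55, 68, 71]


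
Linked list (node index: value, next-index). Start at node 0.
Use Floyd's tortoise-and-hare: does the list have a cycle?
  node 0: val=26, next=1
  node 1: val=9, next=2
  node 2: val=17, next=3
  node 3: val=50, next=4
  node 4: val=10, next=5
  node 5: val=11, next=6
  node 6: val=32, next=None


Floyd's tortoise (slow, +1) and hare (fast, +2):
  init: slow=0, fast=0
  step 1: slow=1, fast=2
  step 2: slow=2, fast=4
  step 3: slow=3, fast=6
  step 4: fast -> None, no cycle

Cycle: no


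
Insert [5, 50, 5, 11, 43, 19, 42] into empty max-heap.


Insert 5: [5]
Insert 50: [50, 5]
Insert 5: [50, 5, 5]
Insert 11: [50, 11, 5, 5]
Insert 43: [50, 43, 5, 5, 11]
Insert 19: [50, 43, 19, 5, 11, 5]
Insert 42: [50, 43, 42, 5, 11, 5, 19]

Final heap: [50, 43, 42, 5, 11, 5, 19]


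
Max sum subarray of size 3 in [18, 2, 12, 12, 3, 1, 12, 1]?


[0:3]: 32
[1:4]: 26
[2:5]: 27
[3:6]: 16
[4:7]: 16
[5:8]: 14

Max: 32 at [0:3]


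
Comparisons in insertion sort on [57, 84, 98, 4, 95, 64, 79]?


Algorithm: insertion sort
Input: [57, 84, 98, 4, 95, 64, 79]
Sorted: [4, 57, 64, 79, 84, 95, 98]

15


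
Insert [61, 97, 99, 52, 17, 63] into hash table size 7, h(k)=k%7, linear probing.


Insert 61: h=5 -> slot 5
Insert 97: h=6 -> slot 6
Insert 99: h=1 -> slot 1
Insert 52: h=3 -> slot 3
Insert 17: h=3, 1 probes -> slot 4
Insert 63: h=0 -> slot 0

Table: [63, 99, None, 52, 17, 61, 97]


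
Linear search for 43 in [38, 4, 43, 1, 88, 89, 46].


i=0: 38!=43
i=1: 4!=43
i=2: 43==43 found!

Found at 2, 3 comps


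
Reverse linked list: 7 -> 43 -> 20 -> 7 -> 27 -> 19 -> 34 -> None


Step 1: curr=7, set curr.next=prev(None) | reversed so far: 7
Step 2: curr=43, set curr.next=prev(7) | reversed so far: 43 -> 7
Step 3: curr=20, set curr.next=prev(43) | reversed so far: 20 -> 43 -> 7
Step 4: curr=7, set curr.next=prev(20) | reversed so far: 7 -> 20 -> 43 -> 7
Step 5: curr=27, set curr.next=prev(7) | reversed so far: 27 -> 7 -> 20 -> 43 -> 7
Step 6: curr=19, set curr.next=prev(27) | reversed so far: 19 -> 27 -> 7 -> 20 -> 43 -> 7
Step 7: curr=34, set curr.next=prev(19) | reversed so far: 34 -> 19 -> 27 -> 7 -> 20 -> 43 -> 7

34 -> 19 -> 27 -> 7 -> 20 -> 43 -> 7 -> None


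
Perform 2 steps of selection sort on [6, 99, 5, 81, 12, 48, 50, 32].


Initial: [6, 99, 5, 81, 12, 48, 50, 32]
Step 1: min=5 at 2
  Swap: [5, 99, 6, 81, 12, 48, 50, 32]
Step 2: min=6 at 2
  Swap: [5, 6, 99, 81, 12, 48, 50, 32]

After 2 steps: [5, 6, 99, 81, 12, 48, 50, 32]


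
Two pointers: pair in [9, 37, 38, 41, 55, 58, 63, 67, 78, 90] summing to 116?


lo=0(9)+hi=9(90)=99
lo=1(37)+hi=9(90)=127
lo=1(37)+hi=8(78)=115
lo=2(38)+hi=8(78)=116

Yes: 38+78=116


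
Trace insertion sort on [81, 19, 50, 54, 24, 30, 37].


Initial: [81, 19, 50, 54, 24, 30, 37]
Insert 19: [19, 81, 50, 54, 24, 30, 37]
Insert 50: [19, 50, 81, 54, 24, 30, 37]
Insert 54: [19, 50, 54, 81, 24, 30, 37]
Insert 24: [19, 24, 50, 54, 81, 30, 37]
Insert 30: [19, 24, 30, 50, 54, 81, 37]
Insert 37: [19, 24, 30, 37, 50, 54, 81]

Sorted: [19, 24, 30, 37, 50, 54, 81]


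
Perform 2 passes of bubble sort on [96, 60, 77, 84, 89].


Initial: [96, 60, 77, 84, 89]
Pass 1: [60, 77, 84, 89, 96] (4 swaps)
Pass 2: [60, 77, 84, 89, 96] (0 swaps)

After 2 passes: [60, 77, 84, 89, 96]


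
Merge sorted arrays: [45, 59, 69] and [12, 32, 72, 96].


Take 12 from B
Take 32 from B
Take 45 from A
Take 59 from A
Take 69 from A

Merged: [12, 32, 45, 59, 69, 72, 96]


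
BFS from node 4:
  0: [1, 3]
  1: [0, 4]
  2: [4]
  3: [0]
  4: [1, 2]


Visit 4, enqueue [1, 2]
Visit 1, enqueue [0]
Visit 2, enqueue []
Visit 0, enqueue [3]
Visit 3, enqueue []

BFS order: [4, 1, 2, 0, 3]


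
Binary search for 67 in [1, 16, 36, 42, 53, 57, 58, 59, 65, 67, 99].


Step 1: lo=0, hi=10, mid=5, val=57
Step 2: lo=6, hi=10, mid=8, val=65
Step 3: lo=9, hi=10, mid=9, val=67

Found at index 9


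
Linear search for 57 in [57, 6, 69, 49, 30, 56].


i=0: 57==57 found!

Found at 0, 1 comps


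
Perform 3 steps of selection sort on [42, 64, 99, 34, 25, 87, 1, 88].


Initial: [42, 64, 99, 34, 25, 87, 1, 88]
Step 1: min=1 at 6
  Swap: [1, 64, 99, 34, 25, 87, 42, 88]
Step 2: min=25 at 4
  Swap: [1, 25, 99, 34, 64, 87, 42, 88]
Step 3: min=34 at 3
  Swap: [1, 25, 34, 99, 64, 87, 42, 88]

After 3 steps: [1, 25, 34, 99, 64, 87, 42, 88]


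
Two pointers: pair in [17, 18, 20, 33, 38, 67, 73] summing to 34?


lo=0(17)+hi=6(73)=90
lo=0(17)+hi=5(67)=84
lo=0(17)+hi=4(38)=55
lo=0(17)+hi=3(33)=50
lo=0(17)+hi=2(20)=37
lo=0(17)+hi=1(18)=35

No pair found


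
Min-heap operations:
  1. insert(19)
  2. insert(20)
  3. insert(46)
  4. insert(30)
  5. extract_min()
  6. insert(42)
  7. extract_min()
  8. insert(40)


insert(19) -> [19]
insert(20) -> [19, 20]
insert(46) -> [19, 20, 46]
insert(30) -> [19, 20, 46, 30]
extract_min()->19, [20, 30, 46]
insert(42) -> [20, 30, 46, 42]
extract_min()->20, [30, 42, 46]
insert(40) -> [30, 40, 46, 42]

Final heap: [30, 40, 46, 42]


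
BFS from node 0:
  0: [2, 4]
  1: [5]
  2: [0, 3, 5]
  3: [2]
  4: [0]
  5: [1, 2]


Visit 0, enqueue [2, 4]
Visit 2, enqueue [3, 5]
Visit 4, enqueue []
Visit 3, enqueue []
Visit 5, enqueue [1]
Visit 1, enqueue []

BFS order: [0, 2, 4, 3, 5, 1]


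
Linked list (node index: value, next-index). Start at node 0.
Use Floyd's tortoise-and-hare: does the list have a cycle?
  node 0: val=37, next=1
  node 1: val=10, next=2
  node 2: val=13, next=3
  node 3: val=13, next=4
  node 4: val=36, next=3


Floyd's tortoise (slow, +1) and hare (fast, +2):
  init: slow=0, fast=0
  step 1: slow=1, fast=2
  step 2: slow=2, fast=4
  step 3: slow=3, fast=4
  step 4: slow=4, fast=4
  slow == fast at node 4: cycle detected

Cycle: yes


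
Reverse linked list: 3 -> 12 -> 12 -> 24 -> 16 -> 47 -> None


Step 1: curr=3, set curr.next=prev(None) | reversed so far: 3
Step 2: curr=12, set curr.next=prev(3) | reversed so far: 12 -> 3
Step 3: curr=12, set curr.next=prev(12) | reversed so far: 12 -> 12 -> 3
Step 4: curr=24, set curr.next=prev(12) | reversed so far: 24 -> 12 -> 12 -> 3
Step 5: curr=16, set curr.next=prev(24) | reversed so far: 16 -> 24 -> 12 -> 12 -> 3
Step 6: curr=47, set curr.next=prev(16) | reversed so far: 47 -> 16 -> 24 -> 12 -> 12 -> 3

47 -> 16 -> 24 -> 12 -> 12 -> 3 -> None


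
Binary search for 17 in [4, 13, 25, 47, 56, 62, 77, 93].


Step 1: lo=0, hi=7, mid=3, val=47
Step 2: lo=0, hi=2, mid=1, val=13
Step 3: lo=2, hi=2, mid=2, val=25

Not found


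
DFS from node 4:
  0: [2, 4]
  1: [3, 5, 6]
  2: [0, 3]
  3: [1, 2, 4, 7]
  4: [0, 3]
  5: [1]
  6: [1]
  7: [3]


Visit 4, push [3, 0]
Visit 0, push [2]
Visit 2, push [3]
Visit 3, push [7, 1]
Visit 1, push [6, 5]
Visit 5, push []
Visit 6, push []
Visit 7, push []

DFS order: [4, 0, 2, 3, 1, 5, 6, 7]


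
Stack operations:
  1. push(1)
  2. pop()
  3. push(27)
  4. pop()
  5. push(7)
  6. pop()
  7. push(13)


push(1) -> [1]
pop()->1, []
push(27) -> [27]
pop()->27, []
push(7) -> [7]
pop()->7, []
push(13) -> [13]

Final stack: [13]


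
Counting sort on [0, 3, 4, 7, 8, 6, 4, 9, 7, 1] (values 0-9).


Input: [0, 3, 4, 7, 8, 6, 4, 9, 7, 1]
Counts: [1, 1, 0, 1, 2, 0, 1, 2, 1, 1]

Sorted: [0, 1, 3, 4, 4, 6, 7, 7, 8, 9]


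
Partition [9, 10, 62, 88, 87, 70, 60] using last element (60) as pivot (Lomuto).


Pivot: 60
  9 <= 60: advance i (no swap)
  10 <= 60: advance i (no swap)
Place pivot at 2: [9, 10, 60, 88, 87, 70, 62]

Partitioned: [9, 10, 60, 88, 87, 70, 62]


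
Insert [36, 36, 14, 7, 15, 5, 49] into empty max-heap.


Insert 36: [36]
Insert 36: [36, 36]
Insert 14: [36, 36, 14]
Insert 7: [36, 36, 14, 7]
Insert 15: [36, 36, 14, 7, 15]
Insert 5: [36, 36, 14, 7, 15, 5]
Insert 49: [49, 36, 36, 7, 15, 5, 14]

Final heap: [49, 36, 36, 7, 15, 5, 14]


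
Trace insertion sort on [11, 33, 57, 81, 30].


Initial: [11, 33, 57, 81, 30]
Insert 33: [11, 33, 57, 81, 30]
Insert 57: [11, 33, 57, 81, 30]
Insert 81: [11, 33, 57, 81, 30]
Insert 30: [11, 30, 33, 57, 81]

Sorted: [11, 30, 33, 57, 81]


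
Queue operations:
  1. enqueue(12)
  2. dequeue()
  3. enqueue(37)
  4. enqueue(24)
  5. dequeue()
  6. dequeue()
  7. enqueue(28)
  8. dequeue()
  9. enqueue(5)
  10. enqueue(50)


enqueue(12) -> [12]
dequeue()->12, []
enqueue(37) -> [37]
enqueue(24) -> [37, 24]
dequeue()->37, [24]
dequeue()->24, []
enqueue(28) -> [28]
dequeue()->28, []
enqueue(5) -> [5]
enqueue(50) -> [5, 50]

Final queue: [5, 50]


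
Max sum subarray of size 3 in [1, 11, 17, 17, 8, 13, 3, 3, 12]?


[0:3]: 29
[1:4]: 45
[2:5]: 42
[3:6]: 38
[4:7]: 24
[5:8]: 19
[6:9]: 18

Max: 45 at [1:4]


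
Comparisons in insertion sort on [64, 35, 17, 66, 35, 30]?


Algorithm: insertion sort
Input: [64, 35, 17, 66, 35, 30]
Sorted: [17, 30, 35, 35, 64, 66]

12


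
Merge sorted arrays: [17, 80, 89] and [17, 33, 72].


Take 17 from A
Take 17 from B
Take 33 from B
Take 72 from B

Merged: [17, 17, 33, 72, 80, 89]


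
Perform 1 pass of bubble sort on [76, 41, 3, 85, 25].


Initial: [76, 41, 3, 85, 25]
Pass 1: [41, 3, 76, 25, 85] (3 swaps)

After 1 pass: [41, 3, 76, 25, 85]


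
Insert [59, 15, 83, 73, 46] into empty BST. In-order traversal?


Insert 59: root
Insert 15: L from 59
Insert 83: R from 59
Insert 73: R from 59 -> L from 83
Insert 46: L from 59 -> R from 15

In-order: [15, 46, 59, 73, 83]


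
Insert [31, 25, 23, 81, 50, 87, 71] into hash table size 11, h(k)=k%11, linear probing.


Insert 31: h=9 -> slot 9
Insert 25: h=3 -> slot 3
Insert 23: h=1 -> slot 1
Insert 81: h=4 -> slot 4
Insert 50: h=6 -> slot 6
Insert 87: h=10 -> slot 10
Insert 71: h=5 -> slot 5

Table: [None, 23, None, 25, 81, 71, 50, None, None, 31, 87]


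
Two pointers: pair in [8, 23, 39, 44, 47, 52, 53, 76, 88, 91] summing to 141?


lo=0(8)+hi=9(91)=99
lo=1(23)+hi=9(91)=114
lo=2(39)+hi=9(91)=130
lo=3(44)+hi=9(91)=135
lo=4(47)+hi=9(91)=138
lo=5(52)+hi=9(91)=143
lo=5(52)+hi=8(88)=140
lo=6(53)+hi=8(88)=141

Yes: 53+88=141


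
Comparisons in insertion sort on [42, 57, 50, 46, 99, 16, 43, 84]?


Algorithm: insertion sort
Input: [42, 57, 50, 46, 99, 16, 43, 84]
Sorted: [16, 42, 43, 46, 50, 57, 84, 99]

19


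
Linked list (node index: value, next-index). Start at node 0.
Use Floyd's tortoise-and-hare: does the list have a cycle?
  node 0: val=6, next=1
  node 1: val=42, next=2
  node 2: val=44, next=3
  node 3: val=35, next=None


Floyd's tortoise (slow, +1) and hare (fast, +2):
  init: slow=0, fast=0
  step 1: slow=1, fast=2
  step 2: fast 2->3->None, no cycle

Cycle: no


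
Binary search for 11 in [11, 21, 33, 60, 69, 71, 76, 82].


Step 1: lo=0, hi=7, mid=3, val=60
Step 2: lo=0, hi=2, mid=1, val=21
Step 3: lo=0, hi=0, mid=0, val=11

Found at index 0


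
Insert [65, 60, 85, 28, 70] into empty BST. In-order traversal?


Insert 65: root
Insert 60: L from 65
Insert 85: R from 65
Insert 28: L from 65 -> L from 60
Insert 70: R from 65 -> L from 85

In-order: [28, 60, 65, 70, 85]


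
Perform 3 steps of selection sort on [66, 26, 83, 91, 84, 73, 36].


Initial: [66, 26, 83, 91, 84, 73, 36]
Step 1: min=26 at 1
  Swap: [26, 66, 83, 91, 84, 73, 36]
Step 2: min=36 at 6
  Swap: [26, 36, 83, 91, 84, 73, 66]
Step 3: min=66 at 6
  Swap: [26, 36, 66, 91, 84, 73, 83]

After 3 steps: [26, 36, 66, 91, 84, 73, 83]


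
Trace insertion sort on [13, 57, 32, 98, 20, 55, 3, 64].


Initial: [13, 57, 32, 98, 20, 55, 3, 64]
Insert 57: [13, 57, 32, 98, 20, 55, 3, 64]
Insert 32: [13, 32, 57, 98, 20, 55, 3, 64]
Insert 98: [13, 32, 57, 98, 20, 55, 3, 64]
Insert 20: [13, 20, 32, 57, 98, 55, 3, 64]
Insert 55: [13, 20, 32, 55, 57, 98, 3, 64]
Insert 3: [3, 13, 20, 32, 55, 57, 98, 64]
Insert 64: [3, 13, 20, 32, 55, 57, 64, 98]

Sorted: [3, 13, 20, 32, 55, 57, 64, 98]


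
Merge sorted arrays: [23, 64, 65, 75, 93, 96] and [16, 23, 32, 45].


Take 16 from B
Take 23 from A
Take 23 from B
Take 32 from B
Take 45 from B

Merged: [16, 23, 23, 32, 45, 64, 65, 75, 93, 96]


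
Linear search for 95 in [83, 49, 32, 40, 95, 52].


i=0: 83!=95
i=1: 49!=95
i=2: 32!=95
i=3: 40!=95
i=4: 95==95 found!

Found at 4, 5 comps


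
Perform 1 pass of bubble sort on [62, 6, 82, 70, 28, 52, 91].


Initial: [62, 6, 82, 70, 28, 52, 91]
Pass 1: [6, 62, 70, 28, 52, 82, 91] (4 swaps)

After 1 pass: [6, 62, 70, 28, 52, 82, 91]


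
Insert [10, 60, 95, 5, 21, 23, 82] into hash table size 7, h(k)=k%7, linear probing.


Insert 10: h=3 -> slot 3
Insert 60: h=4 -> slot 4
Insert 95: h=4, 1 probes -> slot 5
Insert 5: h=5, 1 probes -> slot 6
Insert 21: h=0 -> slot 0
Insert 23: h=2 -> slot 2
Insert 82: h=5, 3 probes -> slot 1

Table: [21, 82, 23, 10, 60, 95, 5]


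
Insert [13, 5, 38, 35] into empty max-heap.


Insert 13: [13]
Insert 5: [13, 5]
Insert 38: [38, 5, 13]
Insert 35: [38, 35, 13, 5]

Final heap: [38, 35, 13, 5]


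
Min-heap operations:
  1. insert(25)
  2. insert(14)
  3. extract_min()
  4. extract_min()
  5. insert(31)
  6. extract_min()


insert(25) -> [25]
insert(14) -> [14, 25]
extract_min()->14, [25]
extract_min()->25, []
insert(31) -> [31]
extract_min()->31, []

Final heap: []


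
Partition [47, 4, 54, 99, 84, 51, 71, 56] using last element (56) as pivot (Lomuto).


Pivot: 56
  47 <= 56: advance i (no swap)
  4 <= 56: advance i (no swap)
  54 <= 56: advance i (no swap)
  51 <= 56: swap -> [47, 4, 54, 51, 84, 99, 71, 56]
Place pivot at 4: [47, 4, 54, 51, 56, 99, 71, 84]

Partitioned: [47, 4, 54, 51, 56, 99, 71, 84]


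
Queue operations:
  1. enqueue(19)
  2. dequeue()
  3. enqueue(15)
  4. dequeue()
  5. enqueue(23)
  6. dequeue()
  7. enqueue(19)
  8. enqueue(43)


enqueue(19) -> [19]
dequeue()->19, []
enqueue(15) -> [15]
dequeue()->15, []
enqueue(23) -> [23]
dequeue()->23, []
enqueue(19) -> [19]
enqueue(43) -> [19, 43]

Final queue: [19, 43]


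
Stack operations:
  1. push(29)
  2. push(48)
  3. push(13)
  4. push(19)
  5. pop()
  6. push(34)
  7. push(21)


push(29) -> [29]
push(48) -> [29, 48]
push(13) -> [29, 48, 13]
push(19) -> [29, 48, 13, 19]
pop()->19, [29, 48, 13]
push(34) -> [29, 48, 13, 34]
push(21) -> [29, 48, 13, 34, 21]

Final stack: [29, 48, 13, 34, 21]


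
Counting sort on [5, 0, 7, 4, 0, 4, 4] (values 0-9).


Input: [5, 0, 7, 4, 0, 4, 4]
Counts: [2, 0, 0, 0, 3, 1, 0, 1, 0, 0]

Sorted: [0, 0, 4, 4, 4, 5, 7]


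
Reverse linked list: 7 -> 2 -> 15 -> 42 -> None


Step 1: curr=7, set curr.next=prev(None) | reversed so far: 7
Step 2: curr=2, set curr.next=prev(7) | reversed so far: 2 -> 7
Step 3: curr=15, set curr.next=prev(2) | reversed so far: 15 -> 2 -> 7
Step 4: curr=42, set curr.next=prev(15) | reversed so far: 42 -> 15 -> 2 -> 7

42 -> 15 -> 2 -> 7 -> None


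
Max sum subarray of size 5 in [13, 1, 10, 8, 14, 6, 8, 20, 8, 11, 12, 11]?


[0:5]: 46
[1:6]: 39
[2:7]: 46
[3:8]: 56
[4:9]: 56
[5:10]: 53
[6:11]: 59
[7:12]: 62

Max: 62 at [7:12]


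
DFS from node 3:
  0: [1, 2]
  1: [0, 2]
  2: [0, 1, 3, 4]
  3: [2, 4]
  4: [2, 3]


Visit 3, push [4, 2]
Visit 2, push [4, 1, 0]
Visit 0, push [1]
Visit 1, push []
Visit 4, push []

DFS order: [3, 2, 0, 1, 4]


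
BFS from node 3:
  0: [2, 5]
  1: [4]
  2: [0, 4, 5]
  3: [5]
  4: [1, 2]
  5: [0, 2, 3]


Visit 3, enqueue [5]
Visit 5, enqueue [0, 2]
Visit 0, enqueue []
Visit 2, enqueue [4]
Visit 4, enqueue [1]
Visit 1, enqueue []

BFS order: [3, 5, 0, 2, 4, 1]


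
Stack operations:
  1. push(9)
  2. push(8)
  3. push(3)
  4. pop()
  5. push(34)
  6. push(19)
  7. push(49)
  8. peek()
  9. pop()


push(9) -> [9]
push(8) -> [9, 8]
push(3) -> [9, 8, 3]
pop()->3, [9, 8]
push(34) -> [9, 8, 34]
push(19) -> [9, 8, 34, 19]
push(49) -> [9, 8, 34, 19, 49]
peek()->49
pop()->49, [9, 8, 34, 19]

Final stack: [9, 8, 34, 19]


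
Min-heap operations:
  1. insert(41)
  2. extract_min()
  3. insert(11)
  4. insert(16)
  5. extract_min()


insert(41) -> [41]
extract_min()->41, []
insert(11) -> [11]
insert(16) -> [11, 16]
extract_min()->11, [16]

Final heap: [16]


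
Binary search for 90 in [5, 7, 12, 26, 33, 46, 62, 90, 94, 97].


Step 1: lo=0, hi=9, mid=4, val=33
Step 2: lo=5, hi=9, mid=7, val=90

Found at index 7


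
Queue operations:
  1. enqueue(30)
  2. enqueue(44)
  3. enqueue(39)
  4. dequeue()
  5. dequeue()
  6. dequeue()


enqueue(30) -> [30]
enqueue(44) -> [30, 44]
enqueue(39) -> [30, 44, 39]
dequeue()->30, [44, 39]
dequeue()->44, [39]
dequeue()->39, []

Final queue: []


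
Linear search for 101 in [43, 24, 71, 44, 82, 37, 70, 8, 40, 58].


i=0: 43!=101
i=1: 24!=101
i=2: 71!=101
i=3: 44!=101
i=4: 82!=101
i=5: 37!=101
i=6: 70!=101
i=7: 8!=101
i=8: 40!=101
i=9: 58!=101

Not found, 10 comps


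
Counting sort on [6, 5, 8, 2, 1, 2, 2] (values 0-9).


Input: [6, 5, 8, 2, 1, 2, 2]
Counts: [0, 1, 3, 0, 0, 1, 1, 0, 1, 0]

Sorted: [1, 2, 2, 2, 5, 6, 8]


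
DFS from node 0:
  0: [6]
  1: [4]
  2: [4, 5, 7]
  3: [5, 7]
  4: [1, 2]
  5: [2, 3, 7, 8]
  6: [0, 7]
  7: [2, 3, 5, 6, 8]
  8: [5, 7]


Visit 0, push [6]
Visit 6, push [7]
Visit 7, push [8, 5, 3, 2]
Visit 2, push [5, 4]
Visit 4, push [1]
Visit 1, push []
Visit 5, push [8, 3]
Visit 3, push []
Visit 8, push []

DFS order: [0, 6, 7, 2, 4, 1, 5, 3, 8]


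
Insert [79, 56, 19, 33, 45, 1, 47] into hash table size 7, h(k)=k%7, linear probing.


Insert 79: h=2 -> slot 2
Insert 56: h=0 -> slot 0
Insert 19: h=5 -> slot 5
Insert 33: h=5, 1 probes -> slot 6
Insert 45: h=3 -> slot 3
Insert 1: h=1 -> slot 1
Insert 47: h=5, 6 probes -> slot 4

Table: [56, 1, 79, 45, 47, 19, 33]


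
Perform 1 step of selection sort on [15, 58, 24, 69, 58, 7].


Initial: [15, 58, 24, 69, 58, 7]
Step 1: min=7 at 5
  Swap: [7, 58, 24, 69, 58, 15]

After 1 step: [7, 58, 24, 69, 58, 15]


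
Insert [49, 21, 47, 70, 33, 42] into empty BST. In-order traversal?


Insert 49: root
Insert 21: L from 49
Insert 47: L from 49 -> R from 21
Insert 70: R from 49
Insert 33: L from 49 -> R from 21 -> L from 47
Insert 42: L from 49 -> R from 21 -> L from 47 -> R from 33

In-order: [21, 33, 42, 47, 49, 70]


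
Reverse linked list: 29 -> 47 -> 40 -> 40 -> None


Step 1: curr=29, set curr.next=prev(None) | reversed so far: 29
Step 2: curr=47, set curr.next=prev(29) | reversed so far: 47 -> 29
Step 3: curr=40, set curr.next=prev(47) | reversed so far: 40 -> 47 -> 29
Step 4: curr=40, set curr.next=prev(40) | reversed so far: 40 -> 40 -> 47 -> 29

40 -> 40 -> 47 -> 29 -> None


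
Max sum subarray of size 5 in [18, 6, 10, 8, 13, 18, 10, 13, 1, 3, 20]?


[0:5]: 55
[1:6]: 55
[2:7]: 59
[3:8]: 62
[4:9]: 55
[5:10]: 45
[6:11]: 47

Max: 62 at [3:8]


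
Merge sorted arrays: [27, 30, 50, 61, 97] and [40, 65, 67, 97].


Take 27 from A
Take 30 from A
Take 40 from B
Take 50 from A
Take 61 from A
Take 65 from B
Take 67 from B
Take 97 from A

Merged: [27, 30, 40, 50, 61, 65, 67, 97, 97]


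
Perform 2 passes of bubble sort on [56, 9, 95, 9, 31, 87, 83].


Initial: [56, 9, 95, 9, 31, 87, 83]
Pass 1: [9, 56, 9, 31, 87, 83, 95] (5 swaps)
Pass 2: [9, 9, 31, 56, 83, 87, 95] (3 swaps)

After 2 passes: [9, 9, 31, 56, 83, 87, 95]


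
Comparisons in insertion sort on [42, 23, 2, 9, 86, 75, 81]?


Algorithm: insertion sort
Input: [42, 23, 2, 9, 86, 75, 81]
Sorted: [2, 9, 23, 42, 75, 81, 86]

11


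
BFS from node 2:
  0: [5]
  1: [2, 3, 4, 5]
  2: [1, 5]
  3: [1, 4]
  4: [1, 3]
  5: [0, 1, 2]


Visit 2, enqueue [1, 5]
Visit 1, enqueue [3, 4]
Visit 5, enqueue [0]
Visit 3, enqueue []
Visit 4, enqueue []
Visit 0, enqueue []

BFS order: [2, 1, 5, 3, 4, 0]


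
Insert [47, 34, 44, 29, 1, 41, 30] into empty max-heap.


Insert 47: [47]
Insert 34: [47, 34]
Insert 44: [47, 34, 44]
Insert 29: [47, 34, 44, 29]
Insert 1: [47, 34, 44, 29, 1]
Insert 41: [47, 34, 44, 29, 1, 41]
Insert 30: [47, 34, 44, 29, 1, 41, 30]

Final heap: [47, 34, 44, 29, 1, 41, 30]


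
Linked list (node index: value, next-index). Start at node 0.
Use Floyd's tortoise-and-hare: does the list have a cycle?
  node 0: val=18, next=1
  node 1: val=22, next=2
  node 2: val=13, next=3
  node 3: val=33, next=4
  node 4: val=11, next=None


Floyd's tortoise (slow, +1) and hare (fast, +2):
  init: slow=0, fast=0
  step 1: slow=1, fast=2
  step 2: slow=2, fast=4
  step 3: fast -> None, no cycle

Cycle: no


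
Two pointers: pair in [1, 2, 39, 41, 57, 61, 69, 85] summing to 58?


lo=0(1)+hi=7(85)=86
lo=0(1)+hi=6(69)=70
lo=0(1)+hi=5(61)=62
lo=0(1)+hi=4(57)=58

Yes: 1+57=58


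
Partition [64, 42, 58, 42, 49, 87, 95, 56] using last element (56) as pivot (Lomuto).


Pivot: 56
  42 <= 56: swap -> [42, 64, 58, 42, 49, 87, 95, 56]
  42 <= 56: swap -> [42, 42, 58, 64, 49, 87, 95, 56]
  49 <= 56: swap -> [42, 42, 49, 64, 58, 87, 95, 56]
Place pivot at 3: [42, 42, 49, 56, 58, 87, 95, 64]

Partitioned: [42, 42, 49, 56, 58, 87, 95, 64]


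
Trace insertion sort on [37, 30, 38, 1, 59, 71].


Initial: [37, 30, 38, 1, 59, 71]
Insert 30: [30, 37, 38, 1, 59, 71]
Insert 38: [30, 37, 38, 1, 59, 71]
Insert 1: [1, 30, 37, 38, 59, 71]
Insert 59: [1, 30, 37, 38, 59, 71]
Insert 71: [1, 30, 37, 38, 59, 71]

Sorted: [1, 30, 37, 38, 59, 71]


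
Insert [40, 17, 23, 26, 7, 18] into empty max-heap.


Insert 40: [40]
Insert 17: [40, 17]
Insert 23: [40, 17, 23]
Insert 26: [40, 26, 23, 17]
Insert 7: [40, 26, 23, 17, 7]
Insert 18: [40, 26, 23, 17, 7, 18]

Final heap: [40, 26, 23, 17, 7, 18]


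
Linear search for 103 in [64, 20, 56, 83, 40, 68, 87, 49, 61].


i=0: 64!=103
i=1: 20!=103
i=2: 56!=103
i=3: 83!=103
i=4: 40!=103
i=5: 68!=103
i=6: 87!=103
i=7: 49!=103
i=8: 61!=103

Not found, 9 comps


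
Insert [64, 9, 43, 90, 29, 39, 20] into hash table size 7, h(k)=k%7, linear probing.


Insert 64: h=1 -> slot 1
Insert 9: h=2 -> slot 2
Insert 43: h=1, 2 probes -> slot 3
Insert 90: h=6 -> slot 6
Insert 29: h=1, 3 probes -> slot 4
Insert 39: h=4, 1 probes -> slot 5
Insert 20: h=6, 1 probes -> slot 0

Table: [20, 64, 9, 43, 29, 39, 90]


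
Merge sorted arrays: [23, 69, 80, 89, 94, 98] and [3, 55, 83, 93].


Take 3 from B
Take 23 from A
Take 55 from B
Take 69 from A
Take 80 from A
Take 83 from B
Take 89 from A
Take 93 from B

Merged: [3, 23, 55, 69, 80, 83, 89, 93, 94, 98]


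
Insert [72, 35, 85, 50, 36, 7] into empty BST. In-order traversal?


Insert 72: root
Insert 35: L from 72
Insert 85: R from 72
Insert 50: L from 72 -> R from 35
Insert 36: L from 72 -> R from 35 -> L from 50
Insert 7: L from 72 -> L from 35

In-order: [7, 35, 36, 50, 72, 85]


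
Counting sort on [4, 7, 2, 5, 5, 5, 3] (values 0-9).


Input: [4, 7, 2, 5, 5, 5, 3]
Counts: [0, 0, 1, 1, 1, 3, 0, 1, 0, 0]

Sorted: [2, 3, 4, 5, 5, 5, 7]


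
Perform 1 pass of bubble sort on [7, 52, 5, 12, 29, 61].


Initial: [7, 52, 5, 12, 29, 61]
Pass 1: [7, 5, 12, 29, 52, 61] (3 swaps)

After 1 pass: [7, 5, 12, 29, 52, 61]


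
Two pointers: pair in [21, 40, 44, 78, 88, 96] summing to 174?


lo=0(21)+hi=5(96)=117
lo=1(40)+hi=5(96)=136
lo=2(44)+hi=5(96)=140
lo=3(78)+hi=5(96)=174

Yes: 78+96=174


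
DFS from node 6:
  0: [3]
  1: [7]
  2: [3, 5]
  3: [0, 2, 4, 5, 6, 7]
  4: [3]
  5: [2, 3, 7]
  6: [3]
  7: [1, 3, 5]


Visit 6, push [3]
Visit 3, push [7, 5, 4, 2, 0]
Visit 0, push []
Visit 2, push [5]
Visit 5, push [7]
Visit 7, push [1]
Visit 1, push []
Visit 4, push []

DFS order: [6, 3, 0, 2, 5, 7, 1, 4]


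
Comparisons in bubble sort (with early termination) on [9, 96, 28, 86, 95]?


Algorithm: bubble sort (with early termination)
Input: [9, 96, 28, 86, 95]
Sorted: [9, 28, 86, 95, 96]

7


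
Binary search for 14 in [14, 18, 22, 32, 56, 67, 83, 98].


Step 1: lo=0, hi=7, mid=3, val=32
Step 2: lo=0, hi=2, mid=1, val=18
Step 3: lo=0, hi=0, mid=0, val=14

Found at index 0


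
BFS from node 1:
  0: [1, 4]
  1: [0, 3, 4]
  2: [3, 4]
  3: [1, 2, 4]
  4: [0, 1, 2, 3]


Visit 1, enqueue [0, 3, 4]
Visit 0, enqueue []
Visit 3, enqueue [2]
Visit 4, enqueue []
Visit 2, enqueue []

BFS order: [1, 0, 3, 4, 2]
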